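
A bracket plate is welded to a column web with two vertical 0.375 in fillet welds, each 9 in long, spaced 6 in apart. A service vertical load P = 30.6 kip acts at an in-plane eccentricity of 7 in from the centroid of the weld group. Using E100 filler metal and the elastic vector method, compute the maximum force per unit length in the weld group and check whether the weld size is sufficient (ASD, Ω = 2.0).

f_max ≈ 5.22 kip/in; adequate

E100XX → F_EXX = 100 ksi.
Total weld length L_w = 18 in. Treat welds as unit-width lines.
Polar moment about centroid: J = 2[d³/12 + d(b/2)²] = 2[9³/12 + 9×3²] = 283.5 in³.
Direct shear f_v = P/L_w = 30.6 / 18 = 1.7 kip/in (vertical).
Torsion M = P·e = 30.6 × 7 = 214.2 kip·in.
Critical point at (x, y) = (3, 4.5) from centroid. f_tx = M·y/J = 3.4 kip/in; f_ty = M·x/J = 2.267 kip/in.
Resultant f_max = √[f_tx² + (f_v + f_ty)²] = √[3.4² + (1.7 + 2.267)²] = 5.224 kip/in.
Capacity per unit length: r_n/Ω = (1/2.0) × 0.6 × 100 × (0.707 × 0.375) = 7.954 kip/in.
5.224 ≤ 7.954 → adequate.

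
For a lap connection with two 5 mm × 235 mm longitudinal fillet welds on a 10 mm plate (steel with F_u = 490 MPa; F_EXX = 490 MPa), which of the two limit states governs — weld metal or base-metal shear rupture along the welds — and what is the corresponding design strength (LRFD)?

φR_n ≈ 366 kN (weld metal governs)

t_e = 0.707 × 5 = 3.535 mm; L = 470 mm.
Weld metal: φR_n = 0.75 × 0.6 × 490 × 3.535 × 470 × 10⁻³ = 366.3 kN.
Base metal (shear rupture): φR_n = 0.75 × 0.6 × 490 × 10 × 470 × 10⁻³ = 1036 kN.
Governing: weld metal.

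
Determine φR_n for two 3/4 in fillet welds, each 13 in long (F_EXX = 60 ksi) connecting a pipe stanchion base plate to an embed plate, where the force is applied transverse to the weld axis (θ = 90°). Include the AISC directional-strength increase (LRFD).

t_e = 0.707 × 0.75 = 0.5302 in; A_we = 0.5302 × 26 = 13.79 in².
Directional factor: 1.0 + 0.5 sin^1.5(90°) = 1.5.
F_nw = 0.6 × 60 × 1.5 = 54 ksi.
φR_n = 0.75 × 54 × 13.79 = 558.4 kips.

φR_n ≈ 558 kips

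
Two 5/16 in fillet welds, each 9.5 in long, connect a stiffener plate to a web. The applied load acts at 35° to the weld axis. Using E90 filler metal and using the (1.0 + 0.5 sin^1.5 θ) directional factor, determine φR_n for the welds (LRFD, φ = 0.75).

φR_n ≈ 207 kips

E90XX → F_EXX = 90 ksi.
t_e = 0.707 × 0.3125 = 0.2209 in; A_we = 0.2209 × 19 = 4.198 in².
Directional factor: 1.0 + 0.5 sin^1.5(35°) = 1.217.
F_nw = 0.6 × 90 × 1.217 = 65.73 ksi.
φR_n = 0.75 × 65.73 × 4.198 = 206.9 kips.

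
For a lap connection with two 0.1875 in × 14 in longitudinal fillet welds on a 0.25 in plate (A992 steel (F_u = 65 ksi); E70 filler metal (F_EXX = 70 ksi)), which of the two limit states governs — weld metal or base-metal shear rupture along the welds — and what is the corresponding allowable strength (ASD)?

t_e = 0.707 × 0.1875 = 0.1326 in; L = 28 in.
Weld metal: R_n/Ω = (1/2.0) × 0.6 × 70 × 0.1326 × 28 = 77.95 kips.
Base metal (shear rupture): R_n/Ω = (1/2.0) × 0.6 × 65 × 0.25 × 28 = 136.5 kips.
Governing: weld metal.

R_n/Ω ≈ 77.9 kips (weld metal governs)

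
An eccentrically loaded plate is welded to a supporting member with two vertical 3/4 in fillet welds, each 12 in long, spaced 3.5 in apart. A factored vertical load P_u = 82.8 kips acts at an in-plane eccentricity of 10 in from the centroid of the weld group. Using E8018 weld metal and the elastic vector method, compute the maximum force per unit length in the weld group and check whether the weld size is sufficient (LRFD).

f_max ≈ 15.6 kip/in; adequate

E80XX → F_EXX = 80 ksi.
Total weld length L_w = 24 in. Treat welds as unit-width lines.
Polar moment about centroid: J = 2[d³/12 + d(b/2)²] = 2[12³/12 + 12×1.75²] = 361.5 in³.
Direct shear f_v = P/L_w = 82.8 / 24 = 3.45 kip/in (vertical).
Torsion M = P·e = 82.8 × 10 = 828 kip·in.
Critical point at (x, y) = (1.75, 6) from centroid. f_tx = M·y/J = 13.74 kip/in; f_ty = M·x/J = 4.008 kip/in.
Resultant f_max = √[f_tx² + (f_v + f_ty)²] = √[13.74² + (3.45 + 4.008)²] = 15.64 kip/in.
Capacity per unit length: φr_n = 0.75 × 0.6 × 80 × (0.707 × 0.75) = 19.09 kip/in.
15.64 ≤ 19.09 → adequate.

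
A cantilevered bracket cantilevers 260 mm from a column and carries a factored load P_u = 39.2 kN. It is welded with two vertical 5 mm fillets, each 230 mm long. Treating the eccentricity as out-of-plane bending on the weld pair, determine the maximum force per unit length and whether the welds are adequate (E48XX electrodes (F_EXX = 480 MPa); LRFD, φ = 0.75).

f_max ≈ 584 N/mm; adequate

L_w = 2 × 230 = 460 mm; section modulus (unit throat) S = 2 × L²/6 = 17630 mm².
Direct shear f_v = P/L_w = 39.2×10³/460 = 85.22 N/mm.
Moment M = P × e = 39.2×10³ × 260 = 10192000 N·mm; bending f_b = M/S = 578 N/mm.
f_max = √(f_v² + f_b²) = √(85.22² + 578²) = 584.2 N/mm.
φr_n = 0.75 × 0.6 × 480 × (0.707 × 5) = 763.6 N/mm → adequate.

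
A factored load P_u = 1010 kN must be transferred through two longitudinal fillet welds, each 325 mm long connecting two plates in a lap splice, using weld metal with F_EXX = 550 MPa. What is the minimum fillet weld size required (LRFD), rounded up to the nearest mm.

w = 9 mm

Total weld length L = 650 mm.
Required throat t_e = P_u / (φ × 0.6 F_EXX × L) = 1010 / (0.75 × 0.6 × 550 × 650 × 10⁻³) = 6.278 mm.
Required leg w = t_e / 0.707 = 8.88 mm → use 9 mm.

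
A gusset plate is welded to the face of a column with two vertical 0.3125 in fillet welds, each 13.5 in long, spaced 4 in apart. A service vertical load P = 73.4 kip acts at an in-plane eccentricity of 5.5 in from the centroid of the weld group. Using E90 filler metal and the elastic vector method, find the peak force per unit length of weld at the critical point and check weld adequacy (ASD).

f_max ≈ 6.78 kip/in; NOT adequate

E90XX → F_EXX = 90 ksi.
Total weld length L_w = 27 in. Treat welds as unit-width lines.
Polar moment about centroid: J = 2[d³/12 + d(b/2)²] = 2[13.5³/12 + 13.5×2²] = 518.1 in³.
Direct shear f_v = P/L_w = 73.4 / 27 = 2.719 kip/in (vertical).
Torsion M = P·e = 73.4 × 5.5 = 403.7 kip·in.
Critical point at (x, y) = (2, 6.75) from centroid. f_tx = M·y/J = 5.26 kip/in; f_ty = M·x/J = 1.558 kip/in.
Resultant f_max = √[f_tx² + (f_v + f_ty)²] = √[5.26² + (2.719 + 1.558)²] = 6.779 kip/in.
Capacity per unit length: r_n/Ω = (1/2.0) × 0.6 × 90 × (0.707 × 0.3125) = 5.965 kip/in.
6.779 > 5.965 → NOT adequate.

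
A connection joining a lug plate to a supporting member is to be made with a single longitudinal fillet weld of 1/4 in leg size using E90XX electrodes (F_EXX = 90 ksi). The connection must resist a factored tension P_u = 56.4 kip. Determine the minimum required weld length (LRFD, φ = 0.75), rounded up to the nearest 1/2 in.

L = 8 in

Throat t_e = 0.707 × 0.25 = 0.1767 in.
φr_n = 0.75 × 0.6 × 90 × 0.1767 = 7.158 kip/in.
L_req = P_u / φr_n = 56.4 / 7.158 = 7.879 in total.
Round up → use L = 8 in.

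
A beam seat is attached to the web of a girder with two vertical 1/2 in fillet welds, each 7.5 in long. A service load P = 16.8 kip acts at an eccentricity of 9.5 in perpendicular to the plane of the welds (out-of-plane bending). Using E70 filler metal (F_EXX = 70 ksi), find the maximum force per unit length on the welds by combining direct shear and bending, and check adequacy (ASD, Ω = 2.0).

L_w = 2 × 7.5 = 15 in; section modulus (unit throat) S = 2 × L²/6 = 18.75 in².
Direct shear f_v = P/L_w = 16.8/15 = 1.12 kip/in.
Moment M = P × e = 16.8 × 9.5 = 159.6 kip·in; bending f_b = M/S = 8.512 kip/in.
f_max = √(f_v² + f_b²) = √(1.12² + 8.512²) = 8.585 kip/in.
r_n/Ω = (1/2.0) × 0.6 × 70 × (0.707 × 0.5) = 7.423 kip/in → NOT adequate.

f_max ≈ 8.59 kip/in; NOT adequate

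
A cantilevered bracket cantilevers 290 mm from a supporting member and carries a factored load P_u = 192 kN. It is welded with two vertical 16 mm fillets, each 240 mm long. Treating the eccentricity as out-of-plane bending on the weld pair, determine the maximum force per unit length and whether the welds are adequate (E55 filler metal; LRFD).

f_max ≈ 2930 N/mm; NOT adequate

E55XX → F_EXX = 550 MPa.
L_w = 2 × 240 = 480 mm; section modulus (unit throat) S = 2 × L²/6 = 19200 mm².
Direct shear f_v = P/L_w = 192×10³/480 = 400 N/mm.
Moment M = P × e = 192×10³ × 290 = 55680000 N·mm; bending f_b = M/S = 2900 N/mm.
f_max = √(f_v² + f_b²) = √(400² + 2900²) = 2927 N/mm.
φr_n = 0.75 × 0.6 × 550 × (0.707 × 16) = 2800 N/mm → NOT adequate.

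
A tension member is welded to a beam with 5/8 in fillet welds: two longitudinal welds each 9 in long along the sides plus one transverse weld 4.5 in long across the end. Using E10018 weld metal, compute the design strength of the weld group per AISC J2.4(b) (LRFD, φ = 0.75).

E100XX → F_EXX = 100 ksi.
t_e = 0.707 × 0.625 = 0.4419 in.
R_nwl = 0.6 × 100 × 0.4419 × 18 = 477.2 kip (longitudinal, 2 welds).
R_nwt = 0.6 × 100 × 0.4419 × 4.5 = 119.3 kip (transverse, base value).
(i) R_nwl + R_nwt = 596.5 kip; (ii) 0.85 R_nwl + 1.5 R_nwt = 584.6 kip.
R_n = max = 596.5 kip [governs: (i)]; φR_n = 447.4 kip.

φR_n ≈ 447 kip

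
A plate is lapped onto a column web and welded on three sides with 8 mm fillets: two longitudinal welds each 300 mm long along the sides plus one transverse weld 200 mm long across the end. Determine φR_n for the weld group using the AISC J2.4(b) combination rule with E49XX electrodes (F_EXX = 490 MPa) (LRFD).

t_e = 0.707 × 8 = 5.656 mm.
R_nwl = 0.6 × 490 × 5.656 × 600 × 10⁻³ = 997.7 kN (longitudinal, 2 welds).
R_nwt = 0.6 × 490 × 5.656 × 200 × 10⁻³ = 332.6 kN (transverse, base value).
(i) R_nwl + R_nwt = 1330 kN; (ii) 0.85 R_nwl + 1.5 R_nwt = 1347 kN.
R_n = max = 1347 kN [governs: (ii)]; φR_n = 1010 kN.

φR_n ≈ 1010 kN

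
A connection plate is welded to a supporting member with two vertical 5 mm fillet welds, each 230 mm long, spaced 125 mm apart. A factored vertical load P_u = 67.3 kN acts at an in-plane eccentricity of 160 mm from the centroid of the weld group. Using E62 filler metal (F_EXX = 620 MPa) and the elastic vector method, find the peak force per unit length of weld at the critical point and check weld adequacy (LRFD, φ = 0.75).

Total weld length L_w = 460 mm. Treat welds as unit-width lines.
Polar moment about centroid: J = 2[d³/12 + d(b/2)²] = 2[230³/12 + 230×62.5²] = 3825000 mm³.
Direct shear f_v = P/L_w = 67.3×10³ / 460 = 146.3 N/mm (vertical).
Torsion M = P·e = 67.3×10³ × 160 = 10768000 N·mm.
Critical point at (x, y) = (62.5, 115) from centroid. f_tx = M·y/J = 323.8 N/mm; f_ty = M·x/J = 176 N/mm.
Resultant f_max = √[f_tx² + (f_v + f_ty)²] = √[323.8² + (146.3 + 176)²] = 456.8 N/mm.
Capacity per unit length: φr_n = 0.75 × 0.6 × 620 × (0.707 × 5) = 986.3 N/mm.
456.8 ≤ 986.3 → adequate.

f_max ≈ 457 N/mm; adequate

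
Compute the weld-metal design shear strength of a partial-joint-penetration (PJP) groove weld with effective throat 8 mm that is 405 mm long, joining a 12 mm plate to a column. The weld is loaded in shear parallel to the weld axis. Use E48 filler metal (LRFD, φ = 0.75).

E48XX → F_EXX = 480 MPa.
Effective throat (given) t_e = 8 mm.
A_we = 8 × 405 = 3240 mm².
F_nw = 0.6 F_EXX = 288 MPa.
φR_n = 0.75 × 288 × 3240 × 10⁻³ = 699.8 kN.

φR_n ≈ 700 kN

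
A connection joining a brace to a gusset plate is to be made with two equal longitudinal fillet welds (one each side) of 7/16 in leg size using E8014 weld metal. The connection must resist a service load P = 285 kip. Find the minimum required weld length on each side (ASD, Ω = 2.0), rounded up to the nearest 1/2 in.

L = 19.5 in on each side

E80XX → F_EXX = 80 ksi.
Throat t_e = 0.707 × 0.4375 = 0.3093 in.
r_n/Ω = (0.6 × 80 × 0.3093) / 2.0 = 7.423 kip/in.
L_req = P / (r_n/Ω) = 285 / 7.423 = 38.39 in total.
Per side: 38.39 / 2 = 19.2 in.
Round up → use L = 19.5 in on each side.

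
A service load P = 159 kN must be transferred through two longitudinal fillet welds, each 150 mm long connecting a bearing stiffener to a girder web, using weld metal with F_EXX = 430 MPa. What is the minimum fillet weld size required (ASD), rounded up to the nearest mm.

Total weld length L = 300 mm.
Required throat t_e = P × Ω / (0.6 F_EXX × L) = 159 × 2.0 / (0.6 × 430 × 300 × 10⁻³) = 4.109 mm.
Required leg w = t_e / 0.707 = 5.811 mm → use 6 mm.

w = 6 mm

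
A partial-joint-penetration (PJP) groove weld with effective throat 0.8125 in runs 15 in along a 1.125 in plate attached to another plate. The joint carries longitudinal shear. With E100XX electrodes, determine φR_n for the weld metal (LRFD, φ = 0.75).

φR_n ≈ 548 kips

E100XX → F_EXX = 100 ksi.
Effective throat (given) t_e = 0.8125 in.
A_we = 0.8125 × 15 = 12.19 in².
F_nw = 0.6 F_EXX = 60 ksi.
φR_n = 0.75 × 60 × 12.19 = 548.4 kips.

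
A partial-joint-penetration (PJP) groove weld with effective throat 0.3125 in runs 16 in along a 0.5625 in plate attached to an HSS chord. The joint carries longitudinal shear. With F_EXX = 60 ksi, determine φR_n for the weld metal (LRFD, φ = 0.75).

Effective throat (given) t_e = 0.3125 in.
A_we = 0.3125 × 16 = 5 in².
F_nw = 0.6 F_EXX = 36 ksi.
φR_n = 0.75 × 36 × 5 = 135 kip.

φR_n ≈ 135 kip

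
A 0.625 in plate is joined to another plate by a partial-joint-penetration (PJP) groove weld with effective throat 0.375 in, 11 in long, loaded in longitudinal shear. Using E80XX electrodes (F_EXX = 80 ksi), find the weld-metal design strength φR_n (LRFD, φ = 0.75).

φR_n ≈ 148 kips

Effective throat (given) t_e = 0.375 in.
A_we = 0.375 × 11 = 4.125 in².
F_nw = 0.6 F_EXX = 48 ksi.
φR_n = 0.75 × 48 × 4.125 = 148.5 kips.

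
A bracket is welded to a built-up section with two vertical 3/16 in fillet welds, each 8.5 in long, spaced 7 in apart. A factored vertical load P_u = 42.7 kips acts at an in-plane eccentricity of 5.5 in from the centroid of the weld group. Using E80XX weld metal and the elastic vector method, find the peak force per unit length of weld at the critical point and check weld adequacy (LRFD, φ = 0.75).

f_max ≈ 6.08 kip/in; NOT adequate

E80XX → F_EXX = 80 ksi.
Total weld length L_w = 17 in. Treat welds as unit-width lines.
Polar moment about centroid: J = 2[d³/12 + d(b/2)²] = 2[8.5³/12 + 8.5×3.5²] = 310.6 in³.
Direct shear f_v = P/L_w = 42.7 / 17 = 2.512 kip/in (vertical).
Torsion M = P·e = 42.7 × 5.5 = 234.85 kip·in.
Critical point at (x, y) = (3.5, 4.25) from centroid. f_tx = M·y/J = 3.213 kip/in; f_ty = M·x/J = 2.646 kip/in.
Resultant f_max = √[f_tx² + (f_v + f_ty)²] = √[3.213² + (2.512 + 2.646)²] = 6.077 kip/in.
Capacity per unit length: φr_n = 0.75 × 0.6 × 80 × (0.707 × 0.1875) = 4.772 kip/in.
6.077 > 4.772 → NOT adequate.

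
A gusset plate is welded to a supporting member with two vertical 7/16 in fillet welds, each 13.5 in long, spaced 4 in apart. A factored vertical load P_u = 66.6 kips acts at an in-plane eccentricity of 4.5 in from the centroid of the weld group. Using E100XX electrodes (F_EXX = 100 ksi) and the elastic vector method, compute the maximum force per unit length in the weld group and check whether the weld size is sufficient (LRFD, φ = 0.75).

f_max ≈ 5.33 kip/in; adequate

Total weld length L_w = 27 in. Treat welds as unit-width lines.
Polar moment about centroid: J = 2[d³/12 + d(b/2)²] = 2[13.5³/12 + 13.5×2²] = 518.1 in³.
Direct shear f_v = P/L_w = 66.6 / 27 = 2.467 kip/in (vertical).
Torsion M = P·e = 66.6 × 4.5 = 299.7 kip·in.
Critical point at (x, y) = (2, 6.75) from centroid. f_tx = M·y/J = 3.905 kip/in; f_ty = M·x/J = 1.157 kip/in.
Resultant f_max = √[f_tx² + (f_v + f_ty)²] = √[3.905² + (2.467 + 1.157)²] = 5.327 kip/in.
Capacity per unit length: φr_n = 0.75 × 0.6 × 100 × (0.707 × 0.4375) = 13.92 kip/in.
5.327 ≤ 13.92 → adequate.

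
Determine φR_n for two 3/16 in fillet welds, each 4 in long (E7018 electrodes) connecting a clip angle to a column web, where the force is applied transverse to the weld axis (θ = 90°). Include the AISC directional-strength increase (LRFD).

E70XX → F_EXX = 70 ksi.
t_e = 0.707 × 0.1875 = 0.1326 in; A_we = 0.1326 × 8 = 1.06 in².
Directional factor: 1.0 + 0.5 sin^1.5(90°) = 1.5.
F_nw = 0.6 × 70 × 1.5 = 63 ksi.
φR_n = 0.75 × 63 × 1.06 = 50.11 kips.

φR_n ≈ 50.1 kips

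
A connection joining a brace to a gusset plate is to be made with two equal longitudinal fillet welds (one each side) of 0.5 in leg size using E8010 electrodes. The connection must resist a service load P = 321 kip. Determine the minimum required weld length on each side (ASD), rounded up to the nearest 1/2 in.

E80XX → F_EXX = 80 ksi.
Throat t_e = 0.707 × 0.5 = 0.3535 in.
r_n/Ω = (0.6 × 80 × 0.3535) / 2.0 = 8.484 kip/in.
L_req = P / (r_n/Ω) = 321 / 8.484 = 37.84 in total.
Per side: 37.84 / 2 = 18.92 in.
Round up → use L = 19 in on each side.

L = 19 in on each side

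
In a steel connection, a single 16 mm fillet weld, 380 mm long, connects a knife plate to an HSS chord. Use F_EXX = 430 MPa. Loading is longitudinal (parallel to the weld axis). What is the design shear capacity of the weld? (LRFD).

Effective throat t_e = 0.707 × 16 = 11.31 mm.
Total length L = 380 mm; A_we = 11.31 × 380 = 4299 mm².
F_nw = 0.6 F_EXX = 0.6 × 430 = 258 MPa.
φR_n = 0.75 × 258 × 4299 × 10⁻³ = 831.8 kN.

φR_n ≈ 832 kN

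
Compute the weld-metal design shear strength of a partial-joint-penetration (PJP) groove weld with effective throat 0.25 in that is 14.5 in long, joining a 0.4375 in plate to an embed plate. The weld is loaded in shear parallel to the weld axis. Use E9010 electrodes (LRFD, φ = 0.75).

E90XX → F_EXX = 90 ksi.
Effective throat (given) t_e = 0.25 in.
A_we = 0.25 × 14.5 = 3.625 in².
F_nw = 0.6 F_EXX = 54 ksi.
φR_n = 0.75 × 54 × 3.625 = 146.8 kips.

φR_n ≈ 147 kips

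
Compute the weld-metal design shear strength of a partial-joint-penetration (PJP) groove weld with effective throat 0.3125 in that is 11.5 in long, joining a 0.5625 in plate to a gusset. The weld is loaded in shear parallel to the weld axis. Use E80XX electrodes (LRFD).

φR_n ≈ 129 kips

E80XX → F_EXX = 80 ksi.
Effective throat (given) t_e = 0.3125 in.
A_we = 0.3125 × 11.5 = 3.594 in².
F_nw = 0.6 F_EXX = 48 ksi.
φR_n = 0.75 × 48 × 3.594 = 129.4 kips.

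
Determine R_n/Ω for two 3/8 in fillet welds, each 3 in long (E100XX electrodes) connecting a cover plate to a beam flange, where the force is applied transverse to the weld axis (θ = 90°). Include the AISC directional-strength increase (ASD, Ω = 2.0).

R_n/Ω ≈ 71.6 kips

E100XX → F_EXX = 100 ksi.
t_e = 0.707 × 0.375 = 0.2651 in; A_we = 0.2651 × 6 = 1.591 in².
Directional factor: 1.0 + 0.5 sin^1.5(90°) = 1.5.
F_nw = 0.6 × 100 × 1.5 = 90 ksi.
R_n/Ω = (90 × 1.591) / 2.0 = 71.58 kips.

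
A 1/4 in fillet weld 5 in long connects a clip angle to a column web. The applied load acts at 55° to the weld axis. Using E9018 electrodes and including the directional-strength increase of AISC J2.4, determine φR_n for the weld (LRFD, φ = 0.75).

E90XX → F_EXX = 90 ksi.
t_e = 0.707 × 0.25 = 0.1767 in; A_we = 0.1767 × 5 = 0.8837 in².
Directional factor: 1.0 + 0.5 sin^1.5(55°) = 1.371.
F_nw = 0.6 × 90 × 1.371 = 74.02 ksi.
φR_n = 0.75 × 74.02 × 0.8837 = 49.06 kips.

φR_n ≈ 49.1 kips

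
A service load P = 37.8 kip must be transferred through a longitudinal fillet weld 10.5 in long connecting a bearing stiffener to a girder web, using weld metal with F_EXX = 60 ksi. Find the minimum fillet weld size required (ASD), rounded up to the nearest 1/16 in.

Total weld length L = 10.5 in.
Required throat t_e = P × Ω / (0.6 F_EXX × L) = 37.8 × 2.0 / (0.6 × 60 × 10.5) = 0.2 in.
Required leg w = t_e / 0.707 = 0.2829 in → use 5/16 in.

w = 5/16 in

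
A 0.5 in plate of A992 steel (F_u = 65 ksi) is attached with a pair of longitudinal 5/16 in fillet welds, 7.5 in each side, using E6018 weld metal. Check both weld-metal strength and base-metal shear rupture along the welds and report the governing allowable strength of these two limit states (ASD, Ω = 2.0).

E60XX → F_EXX = 60 ksi.
t_e = 0.707 × 0.3125 = 0.2209 in; L = 15 in.
Weld metal: R_n/Ω = (1/2.0) × 0.6 × 60 × 0.2209 × 15 = 59.65 kips.
Base metal (shear rupture): R_n/Ω = (1/2.0) × 0.6 × 65 × 0.5 × 15 = 146.2 kips.
Governing: weld metal.

R_n/Ω ≈ 59.7 kips (weld metal governs)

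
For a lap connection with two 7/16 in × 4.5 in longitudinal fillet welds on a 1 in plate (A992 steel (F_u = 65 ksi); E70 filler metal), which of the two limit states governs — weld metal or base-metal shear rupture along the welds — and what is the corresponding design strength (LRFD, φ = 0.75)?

φR_n ≈ 87.7 kips (weld metal governs)

E70XX → F_EXX = 70 ksi.
t_e = 0.707 × 0.4375 = 0.3093 in; L = 9 in.
Weld metal: φR_n = 0.75 × 0.6 × 70 × 0.3093 × 9 = 87.69 kips.
Base metal (shear rupture): φR_n = 0.75 × 0.6 × 65 × 1 × 9 = 263.2 kips.
Governing: weld metal.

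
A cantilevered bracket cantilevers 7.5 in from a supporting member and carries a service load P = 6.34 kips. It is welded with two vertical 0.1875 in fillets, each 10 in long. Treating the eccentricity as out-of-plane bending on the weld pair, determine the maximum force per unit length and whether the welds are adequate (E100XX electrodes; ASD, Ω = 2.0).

E100XX → F_EXX = 100 ksi.
L_w = 2 × 10 = 20 in; section modulus (unit throat) S = 2 × L²/6 = 33.33 in².
Direct shear f_v = P/L_w = 6.34/20 = 0.317 kip/in.
Moment M = P × e = 6.34 × 7.5 = 47.55 kip·in; bending f_b = M/S = 1.426 kip/in.
f_max = √(f_v² + f_b²) = √(0.317² + 1.426²) = 1.461 kip/in.
r_n/Ω = (1/2.0) × 0.6 × 100 × (0.707 × 0.1875) = 3.977 kip/in → adequate.

f_max ≈ 1.46 kip/in; adequate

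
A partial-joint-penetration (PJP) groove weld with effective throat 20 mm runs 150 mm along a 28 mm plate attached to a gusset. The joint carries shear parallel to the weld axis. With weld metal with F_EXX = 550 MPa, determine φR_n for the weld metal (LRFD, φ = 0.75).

φR_n ≈ 742 kN

Effective throat (given) t_e = 20 mm.
A_we = 20 × 150 = 3000 mm².
F_nw = 0.6 F_EXX = 330 MPa.
φR_n = 0.75 × 330 × 3000 × 10⁻³ = 742.5 kN.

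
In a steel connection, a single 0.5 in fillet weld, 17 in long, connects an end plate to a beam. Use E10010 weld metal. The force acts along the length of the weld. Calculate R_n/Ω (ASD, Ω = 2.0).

R_n/Ω ≈ 180 kips

E100XX → F_EXX = 100 ksi.
Effective throat t_e = 0.707 × 0.5 = 0.3535 in.
Total length L = 17 in; A_we = 0.3535 × 17 = 6.01 in².
F_nw = 0.6 F_EXX = 0.6 × 100 = 60 ksi.
R_n = 60 × 6.01 = 360.6 kips; R_n/Ω = 360.6/2.0 = 180.3 kips.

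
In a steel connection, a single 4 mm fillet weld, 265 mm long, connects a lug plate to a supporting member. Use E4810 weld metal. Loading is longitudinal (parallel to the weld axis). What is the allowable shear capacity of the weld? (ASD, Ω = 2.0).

R_n/Ω ≈ 108 kN

E48XX → F_EXX = 480 MPa.
Effective throat t_e = 0.707 × 4 = 2.828 mm.
Total length L = 265 mm; A_we = 2.828 × 265 = 749.4 mm².
F_nw = 0.6 F_EXX = 0.6 × 480 = 288 MPa.
R_n = 288 × 749.4 × 10⁻³ = 215.8 kN; R_n/Ω = 215.8/2.0 = 107.9 kN.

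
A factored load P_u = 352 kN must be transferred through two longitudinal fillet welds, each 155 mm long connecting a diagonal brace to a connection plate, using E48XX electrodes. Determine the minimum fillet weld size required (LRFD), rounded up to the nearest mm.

w = 8 mm

E48XX → F_EXX = 480 MPa.
Total weld length L = 310 mm.
Required throat t_e = P_u / (φ × 0.6 F_EXX × L) = 352 / (0.75 × 0.6 × 480 × 310 × 10⁻³) = 5.257 mm.
Required leg w = t_e / 0.707 = 7.435 mm → use 8 mm.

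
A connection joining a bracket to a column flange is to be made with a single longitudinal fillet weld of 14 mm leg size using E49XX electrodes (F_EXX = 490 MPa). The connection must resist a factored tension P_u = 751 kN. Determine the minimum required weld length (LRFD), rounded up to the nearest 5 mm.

Throat t_e = 0.707 × 14 = 9.898 mm.
φr_n = 0.75 × 0.6 × 490 × 9.898 × 10⁻³ = 2.183 kN/mm.
L_req = P_u / φr_n = 751 / 2.183 = 344.1 mm total.
Round up → use L = 345 mm.

L = 345 mm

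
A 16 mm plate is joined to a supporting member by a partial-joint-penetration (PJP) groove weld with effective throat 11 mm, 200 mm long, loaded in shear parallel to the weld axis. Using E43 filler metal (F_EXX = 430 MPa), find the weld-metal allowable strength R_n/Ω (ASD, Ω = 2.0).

R_n/Ω ≈ 284 kN

Effective throat (given) t_e = 11 mm.
A_we = 11 × 200 = 2200 mm².
F_nw = 0.6 F_EXX = 258 MPa.
R_n/Ω = (258 × 2200) / 2.0 × 10⁻³ = 283.8 kN.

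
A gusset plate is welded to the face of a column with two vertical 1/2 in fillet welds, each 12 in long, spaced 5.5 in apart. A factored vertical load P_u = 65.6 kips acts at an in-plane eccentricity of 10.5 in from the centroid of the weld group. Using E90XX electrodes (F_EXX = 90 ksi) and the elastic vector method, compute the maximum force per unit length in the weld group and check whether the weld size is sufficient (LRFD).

f_max ≈ 11.1 kip/in; adequate

Total weld length L_w = 24 in. Treat welds as unit-width lines.
Polar moment about centroid: J = 2[d³/12 + d(b/2)²] = 2[12³/12 + 12×2.75²] = 469.5 in³.
Direct shear f_v = P/L_w = 65.6 / 24 = 2.733 kip/in (vertical).
Torsion M = P·e = 65.6 × 10.5 = 688.8 kip·in.
Critical point at (x, y) = (2.75, 6) from centroid. f_tx = M·y/J = 8.803 kip/in; f_ty = M·x/J = 4.035 kip/in.
Resultant f_max = √[f_tx² + (f_v + f_ty)²] = √[8.803² + (2.733 + 4.035)²] = 11.1 kip/in.
Capacity per unit length: φr_n = 0.75 × 0.6 × 90 × (0.707 × 0.5) = 14.32 kip/in.
11.1 ≤ 14.32 → adequate.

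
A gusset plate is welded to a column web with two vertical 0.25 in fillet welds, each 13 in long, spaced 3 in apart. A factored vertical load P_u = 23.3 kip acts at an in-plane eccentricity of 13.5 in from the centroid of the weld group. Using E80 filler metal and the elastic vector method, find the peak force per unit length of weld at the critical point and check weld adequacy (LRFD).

E80XX → F_EXX = 80 ksi.
Total weld length L_w = 26 in. Treat welds as unit-width lines.
Polar moment about centroid: J = 2[d³/12 + d(b/2)²] = 2[13³/12 + 13×1.5²] = 424.7 in³.
Direct shear f_v = P/L_w = 23.3 / 26 = 0.8962 kip/in (vertical).
Torsion M = P·e = 23.3 × 13.5 = 314.55 kip·in.
Critical point at (x, y) = (1.5, 6.5) from centroid. f_tx = M·y/J = 4.815 kip/in; f_ty = M·x/J = 1.111 kip/in.
Resultant f_max = √[f_tx² + (f_v + f_ty)²] = √[4.815² + (0.8962 + 1.111)²] = 5.216 kip/in.
Capacity per unit length: φr_n = 0.75 × 0.6 × 80 × (0.707 × 0.25) = 6.363 kip/in.
5.216 ≤ 6.363 → adequate.

f_max ≈ 5.22 kip/in; adequate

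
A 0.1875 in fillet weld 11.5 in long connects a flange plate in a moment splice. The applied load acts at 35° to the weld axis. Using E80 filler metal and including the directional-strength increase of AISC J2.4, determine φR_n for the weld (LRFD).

E80XX → F_EXX = 80 ksi.
t_e = 0.707 × 0.1875 = 0.1326 in; A_we = 0.1326 × 11.5 = 1.524 in².
Directional factor: 1.0 + 0.5 sin^1.5(35°) = 1.217.
F_nw = 0.6 × 80 × 1.217 = 58.43 ksi.
φR_n = 0.75 × 58.43 × 1.524 = 66.8 kips.

φR_n ≈ 66.8 kips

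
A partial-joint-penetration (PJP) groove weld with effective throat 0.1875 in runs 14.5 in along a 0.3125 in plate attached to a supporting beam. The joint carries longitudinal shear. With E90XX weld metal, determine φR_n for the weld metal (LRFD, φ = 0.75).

φR_n ≈ 110 kip

E90XX → F_EXX = 90 ksi.
Effective throat (given) t_e = 0.1875 in.
A_we = 0.1875 × 14.5 = 2.719 in².
F_nw = 0.6 F_EXX = 54 ksi.
φR_n = 0.75 × 54 × 2.719 = 110.1 kip.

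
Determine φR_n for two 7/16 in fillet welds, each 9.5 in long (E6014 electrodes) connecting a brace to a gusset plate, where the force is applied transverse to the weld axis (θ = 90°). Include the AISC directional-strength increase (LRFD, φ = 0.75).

φR_n ≈ 238 kip

E60XX → F_EXX = 60 ksi.
t_e = 0.707 × 0.4375 = 0.3093 in; A_we = 0.3093 × 19 = 5.877 in².
Directional factor: 1.0 + 0.5 sin^1.5(90°) = 1.5.
F_nw = 0.6 × 60 × 1.5 = 54 ksi.
φR_n = 0.75 × 54 × 5.877 = 238 kip.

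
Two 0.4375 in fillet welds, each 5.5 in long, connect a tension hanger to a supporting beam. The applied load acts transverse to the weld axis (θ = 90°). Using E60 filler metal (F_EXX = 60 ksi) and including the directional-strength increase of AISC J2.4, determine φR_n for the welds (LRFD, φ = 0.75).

t_e = 0.707 × 0.4375 = 0.3093 in; A_we = 0.3093 × 11 = 3.402 in².
Directional factor: 1.0 + 0.5 sin^1.5(90°) = 1.5.
F_nw = 0.6 × 60 × 1.5 = 54 ksi.
φR_n = 0.75 × 54 × 3.402 = 137.8 kips.

φR_n ≈ 138 kips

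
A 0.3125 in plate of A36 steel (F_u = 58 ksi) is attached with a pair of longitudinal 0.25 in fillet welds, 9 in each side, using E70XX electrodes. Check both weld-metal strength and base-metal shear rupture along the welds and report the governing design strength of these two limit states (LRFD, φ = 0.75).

E70XX → F_EXX = 70 ksi.
t_e = 0.707 × 0.25 = 0.1767 in; L = 18 in.
Weld metal: φR_n = 0.75 × 0.6 × 70 × 0.1767 × 18 = 100.2 kips.
Base metal (shear rupture): φR_n = 0.75 × 0.6 × 58 × 0.3125 × 18 = 146.8 kips.
Governing: weld metal.

φR_n ≈ 100 kips (weld metal governs)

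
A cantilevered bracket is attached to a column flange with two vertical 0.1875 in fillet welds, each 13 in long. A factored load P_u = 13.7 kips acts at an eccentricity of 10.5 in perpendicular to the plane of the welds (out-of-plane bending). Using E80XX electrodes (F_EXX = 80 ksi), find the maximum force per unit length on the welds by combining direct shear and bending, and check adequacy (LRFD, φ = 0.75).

L_w = 2 × 13 = 26 in; section modulus (unit throat) S = 2 × L²/6 = 56.33 in².
Direct shear f_v = P/L_w = 13.7/26 = 0.5269 kip/in.
Moment M = P × e = 13.7 × 10.5 = 143.85 kip·in; bending f_b = M/S = 2.554 kip/in.
f_max = √(f_v² + f_b²) = √(0.5269² + 2.554²) = 2.607 kip/in.
φr_n = 0.75 × 0.6 × 80 × (0.707 × 0.1875) = 4.772 kip/in → adequate.

f_max ≈ 2.61 kip/in; adequate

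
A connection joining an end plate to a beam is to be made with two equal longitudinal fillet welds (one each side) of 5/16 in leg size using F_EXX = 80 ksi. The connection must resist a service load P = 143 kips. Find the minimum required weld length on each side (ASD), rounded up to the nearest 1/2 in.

L = 13.5 in on each side

Throat t_e = 0.707 × 0.3125 = 0.2209 in.
r_n/Ω = (0.6 × 80 × 0.2209) / 2.0 = 5.302 kip/in.
L_req = P / (r_n/Ω) = 143 / 5.302 = 26.97 in total.
Per side: 26.97 / 2 = 13.48 in.
Round up → use L = 13.5 in on each side.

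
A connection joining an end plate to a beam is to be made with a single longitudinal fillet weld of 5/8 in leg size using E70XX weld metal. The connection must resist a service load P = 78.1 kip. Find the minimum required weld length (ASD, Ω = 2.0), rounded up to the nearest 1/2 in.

L = 8.5 in

E70XX → F_EXX = 70 ksi.
Throat t_e = 0.707 × 0.625 = 0.4419 in.
r_n/Ω = (0.6 × 70 × 0.4419) / 2.0 = 9.279 kip/in.
L_req = P / (r_n/Ω) = 78.1 / 9.279 = 8.417 in total.
Round up → use L = 8.5 in.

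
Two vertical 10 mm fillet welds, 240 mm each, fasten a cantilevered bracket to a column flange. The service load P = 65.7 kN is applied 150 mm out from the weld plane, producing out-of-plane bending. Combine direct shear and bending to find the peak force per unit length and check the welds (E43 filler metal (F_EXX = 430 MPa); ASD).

L_w = 2 × 240 = 480 mm; section modulus (unit throat) S = 2 × L²/6 = 19200 mm².
Direct shear f_v = P/L_w = 65.7×10³/480 = 136.9 N/mm.
Moment M = P × e = 65.7×10³ × 150 = 9855000 N·mm; bending f_b = M/S = 513.3 N/mm.
f_max = √(f_v² + f_b²) = √(136.9² + 513.3²) = 531.2 N/mm.
r_n/Ω = (1/2.0) × 0.6 × 430 × (0.707 × 10) = 912 N/mm → adequate.

f_max ≈ 531 N/mm; adequate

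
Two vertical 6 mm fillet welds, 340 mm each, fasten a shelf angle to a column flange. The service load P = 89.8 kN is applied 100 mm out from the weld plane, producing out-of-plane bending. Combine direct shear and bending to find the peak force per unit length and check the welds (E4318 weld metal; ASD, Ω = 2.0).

f_max ≈ 268 N/mm; adequate

E43XX → F_EXX = 430 MPa.
L_w = 2 × 340 = 680 mm; section modulus (unit throat) S = 2 × L²/6 = 38530 mm².
Direct shear f_v = P/L_w = 89.8×10³/680 = 132.1 N/mm.
Moment M = P × e = 89.8×10³ × 100 = 8980000 N·mm; bending f_b = M/S = 233 N/mm.
f_max = √(f_v² + f_b²) = √(132.1² + 233²) = 267.9 N/mm.
r_n/Ω = (1/2.0) × 0.6 × 430 × (0.707 × 6) = 547.2 N/mm → adequate.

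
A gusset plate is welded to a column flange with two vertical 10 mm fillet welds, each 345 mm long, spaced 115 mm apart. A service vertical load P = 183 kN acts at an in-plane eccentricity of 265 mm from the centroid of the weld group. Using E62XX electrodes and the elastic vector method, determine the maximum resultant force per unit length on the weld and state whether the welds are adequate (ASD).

E62XX → F_EXX = 620 MPa.
Total weld length L_w = 690 mm. Treat welds as unit-width lines.
Polar moment about centroid: J = 2[d³/12 + d(b/2)²] = 2[345³/12 + 345×57.5²] = 9125000 mm³.
Direct shear f_v = P/L_w = 183×10³ / 690 = 265.2 N/mm (vertical).
Torsion M = P·e = 183×10³ × 265 = 48495000 N·mm.
Critical point at (x, y) = (57.5, 172.5) from centroid. f_tx = M·y/J = 916.7 N/mm; f_ty = M·x/J = 305.6 N/mm.
Resultant f_max = √[f_tx² + (f_v + f_ty)²] = √[916.7² + (265.2 + 305.6)²] = 1080 N/mm.
Capacity per unit length: r_n/Ω = (1/2.0) × 0.6 × 620 × (0.707 × 10) = 1315 N/mm.
1080 ≤ 1315 → adequate.

f_max ≈ 1080 N/mm; adequate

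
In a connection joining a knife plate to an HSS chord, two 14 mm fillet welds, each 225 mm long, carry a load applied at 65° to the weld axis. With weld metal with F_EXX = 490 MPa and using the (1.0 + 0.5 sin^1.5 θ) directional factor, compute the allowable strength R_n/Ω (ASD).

t_e = 0.707 × 14 = 9.898 mm; A_we = 9.898 × 450 = 4454 mm².
Directional factor: 1.0 + 0.5 sin^1.5(65°) = 1.431.
F_nw = 0.6 × 490 × 1.431 = 420.8 MPa.
R_n/Ω = (420.8 × 4454) / 2.0 × 10⁻³ = 937.2 kN.

R_n/Ω ≈ 937 kN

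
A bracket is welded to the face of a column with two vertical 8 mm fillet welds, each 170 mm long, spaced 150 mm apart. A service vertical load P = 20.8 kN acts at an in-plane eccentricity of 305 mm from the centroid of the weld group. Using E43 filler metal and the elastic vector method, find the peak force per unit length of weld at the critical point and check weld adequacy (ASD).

E43XX → F_EXX = 430 MPa.
Total weld length L_w = 340 mm. Treat welds as unit-width lines.
Polar moment about centroid: J = 2[d³/12 + d(b/2)²] = 2[170³/12 + 170×75²] = 2731000 mm³.
Direct shear f_v = P/L_w = 20.8×10³ / 340 = 61.18 N/mm (vertical).
Torsion M = P·e = 20.8×10³ × 305 = 6344000 N·mm.
Critical point at (x, y) = (75, 85) from centroid. f_tx = M·y/J = 197.4 N/mm; f_ty = M·x/J = 174.2 N/mm.
Resultant f_max = √[f_tx² + (f_v + f_ty)²] = √[197.4² + (61.18 + 174.2)²] = 307.2 N/mm.
Capacity per unit length: r_n/Ω = (1/2.0) × 0.6 × 430 × (0.707 × 8) = 729.6 N/mm.
307.2 ≤ 729.6 → adequate.

f_max ≈ 307 N/mm; adequate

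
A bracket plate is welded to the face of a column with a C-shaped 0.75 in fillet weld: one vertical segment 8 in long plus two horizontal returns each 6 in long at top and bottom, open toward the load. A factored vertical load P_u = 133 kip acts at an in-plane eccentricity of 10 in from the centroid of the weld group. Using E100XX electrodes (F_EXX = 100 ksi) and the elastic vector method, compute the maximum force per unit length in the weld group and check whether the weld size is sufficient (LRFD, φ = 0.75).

Total weld length L_w = 20 in. Treat welds as unit-width lines.
Centroid: x̄ = 2×6×3 / 20 = 1.8 in from the vertical weld.
Polar moment about centroid: J = I_x + I_y = [8³/12 + 2×6×4²] + [8×1.8² + 2(6³/12 + 6×1.2²)] = 313.9 in³.
Direct shear f_v = P/L_w = 133 / 20 = 6.65 kip/in (vertical).
Torsion M = P·e = 133 × 10 = 1330 kip·in.
Critical point at (x, y) = (4.2, 4) from centroid. f_tx = M·y/J = 16.95 kip/in; f_ty = M·x/J = 17.8 kip/in.
Resultant f_max = √[f_tx² + (f_v + f_ty)²] = √[16.95² + (6.65 + 17.8)²] = 29.75 kip/in.
Capacity per unit length: φr_n = 0.75 × 0.6 × 100 × (0.707 × 0.75) = 23.86 kip/in.
29.75 > 23.86 → NOT adequate.

f_max ≈ 29.7 kip/in; NOT adequate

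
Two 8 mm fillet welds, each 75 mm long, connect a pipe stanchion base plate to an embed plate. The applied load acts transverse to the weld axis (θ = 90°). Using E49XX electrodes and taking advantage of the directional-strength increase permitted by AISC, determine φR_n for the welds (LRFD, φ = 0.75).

φR_n ≈ 281 kN

E49XX → F_EXX = 490 MPa.
t_e = 0.707 × 8 = 5.656 mm; A_we = 5.656 × 150 = 848.4 mm².
Directional factor: 1.0 + 0.5 sin^1.5(90°) = 1.5.
F_nw = 0.6 × 490 × 1.5 = 441 MPa.
φR_n = 0.75 × 441 × 848.4 × 10⁻³ = 280.6 kN.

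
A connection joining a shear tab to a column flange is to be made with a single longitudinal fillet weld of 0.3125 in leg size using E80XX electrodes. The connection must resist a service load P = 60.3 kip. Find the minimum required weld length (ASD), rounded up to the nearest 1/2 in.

E80XX → F_EXX = 80 ksi.
Throat t_e = 0.707 × 0.3125 = 0.2209 in.
r_n/Ω = (0.6 × 80 × 0.2209) / 2.0 = 5.302 kip/in.
L_req = P / (r_n/Ω) = 60.3 / 5.302 = 11.37 in total.
Round up → use L = 11.5 in.

L = 11.5 in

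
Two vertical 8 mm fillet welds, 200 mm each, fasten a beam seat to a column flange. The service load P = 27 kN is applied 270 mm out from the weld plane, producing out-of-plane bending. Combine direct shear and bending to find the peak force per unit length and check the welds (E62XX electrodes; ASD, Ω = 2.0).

f_max ≈ 551 N/mm; adequate

E62XX → F_EXX = 620 MPa.
L_w = 2 × 200 = 400 mm; section modulus (unit throat) S = 2 × L²/6 = 13330 mm².
Direct shear f_v = P/L_w = 27×10³/400 = 67.5 N/mm.
Moment M = P × e = 27×10³ × 270 = 7290000 N·mm; bending f_b = M/S = 546.8 N/mm.
f_max = √(f_v² + f_b²) = √(67.5² + 546.8²) = 550.9 N/mm.
r_n/Ω = (1/2.0) × 0.6 × 620 × (0.707 × 8) = 1052 N/mm → adequate.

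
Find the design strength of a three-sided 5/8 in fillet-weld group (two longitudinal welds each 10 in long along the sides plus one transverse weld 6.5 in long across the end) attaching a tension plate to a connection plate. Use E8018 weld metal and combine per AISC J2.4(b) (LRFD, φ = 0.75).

φR_n ≈ 426 kip

E80XX → F_EXX = 80 ksi.
t_e = 0.707 × 0.625 = 0.4419 in.
R_nwl = 0.6 × 80 × 0.4419 × 20 = 424.2 kip (longitudinal, 2 welds).
R_nwt = 0.6 × 80 × 0.4419 × 6.5 = 137.9 kip (transverse, base value).
(i) R_nwl + R_nwt = 562.1 kip; (ii) 0.85 R_nwl + 1.5 R_nwt = 567.4 kip.
R_n = max = 567.4 kip [governs: (ii)]; φR_n = 425.5 kip.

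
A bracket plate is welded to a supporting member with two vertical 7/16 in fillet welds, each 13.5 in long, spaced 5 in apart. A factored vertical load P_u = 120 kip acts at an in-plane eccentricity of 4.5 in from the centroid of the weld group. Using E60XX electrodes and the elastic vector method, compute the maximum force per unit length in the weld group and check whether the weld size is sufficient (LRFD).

f_max ≈ 9.25 kip/in; NOT adequate

E60XX → F_EXX = 60 ksi.
Total weld length L_w = 27 in. Treat welds as unit-width lines.
Polar moment about centroid: J = 2[d³/12 + d(b/2)²] = 2[13.5³/12 + 13.5×2.5²] = 578.8 in³.
Direct shear f_v = P/L_w = 120 / 27 = 4.444 kip/in (vertical).
Torsion M = P·e = 120 × 4.5 = 540 kip·in.
Critical point at (x, y) = (2.5, 6.75) from centroid. f_tx = M·y/J = 6.297 kip/in; f_ty = M·x/J = 2.332 kip/in.
Resultant f_max = √[f_tx² + (f_v + f_ty)²] = √[6.297² + (4.444 + 2.332)²] = 9.251 kip/in.
Capacity per unit length: φr_n = 0.75 × 0.6 × 60 × (0.707 × 0.4375) = 8.351 kip/in.
9.251 > 8.351 → NOT adequate.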